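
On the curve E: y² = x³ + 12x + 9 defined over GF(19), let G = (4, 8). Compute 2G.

(12, 0)

tangent at (4, 8): λ = (3·4² + 12)/(2·8) ≡ 3/16. 16⁻¹ ≡ 6 (mod 19) since 16·6 = 96 ≡ 1, so λ ≡ 3·6 ≡ 18.
  x = λ² - 4 - 4 = 324 - 8 ≡ 12; y = λ·(4 - 12) - 8 ≡ 0. → (12, 0)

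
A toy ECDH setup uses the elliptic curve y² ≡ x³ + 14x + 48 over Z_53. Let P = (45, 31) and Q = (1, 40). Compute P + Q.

(45, 31) + (1, 40). λ = (40 - 31)/(1 - 45) ≡ 9/9 mod 53. 9⁻¹ ≡ 6 (mod 53), so λ ≡ 1.
  x = λ² - 45 - 1 = 1 - 46 ≡ 8; y = λ·(45 - 8) - 31 ≡ 6. → (8, 6)

(8, 6)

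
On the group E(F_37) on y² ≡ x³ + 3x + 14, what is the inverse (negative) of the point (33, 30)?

-(33, 30) = (33, -30 mod 37) = (33, 7).

(33, 7)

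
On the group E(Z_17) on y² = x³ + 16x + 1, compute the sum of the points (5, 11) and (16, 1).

(12, 0)

(5, 11) + (16, 1). λ = (1 - 11)/(16 - 5) ≡ 7/11 mod 17. 11⁻¹ ≡ 14 (mod 17), so λ ≡ 13.
  x = λ² - 5 - 16 = 169 - 21 ≡ 12; y = λ·(5 - 12) - 11 ≡ 0. → (12, 0)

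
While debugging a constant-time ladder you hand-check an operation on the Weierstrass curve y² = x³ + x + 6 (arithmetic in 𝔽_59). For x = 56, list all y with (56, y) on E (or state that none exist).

x³ + 1x + 6 = 175678 ≡ 35 (mod 59).
Square roots of 35 mod 59: 25 and 34 (since 25² = 625 ≡ 35).

25, 34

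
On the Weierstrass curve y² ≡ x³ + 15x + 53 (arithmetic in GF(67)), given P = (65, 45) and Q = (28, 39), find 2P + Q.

First 2P:
Repeated addition: build up to 2P.
2P: tangent at (65, 45): λ = (3·65² + 15)/(2·45) ≡ 27/23. 23⁻¹ ≡ 35 (mod 67) since 23·35 = 805 ≡ 1, so λ ≡ 27·35 ≡ 7.
  x = λ² - 65 - 65 = 49 - 130 ≡ 53; y = λ·(65 - 53) - 45 ≡ 39. → (53, 39)
2P = (53, 39).
Finally 2P + Q:
(53, 39) + (28, 39). λ = (39 - 39)/(28 - 53) ≡ 0/42 mod 67. 42⁻¹ ≡ 8 (mod 67) since 42·8 = 336 ≡ 1, so λ ≡ 0.
  x = λ² - 53 - 28 = 0 - 81 ≡ 53; y = λ·(53 - 53) - 39 ≡ 28. → (53, 28)

(53, 28)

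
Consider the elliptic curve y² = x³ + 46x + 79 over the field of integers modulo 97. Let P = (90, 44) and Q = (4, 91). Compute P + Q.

(90, 44) + (4, 91). λ = (91 - 44)/(4 - 90) ≡ 47/11 mod 97. 11⁻¹ ≡ 53 (mod 97), so λ ≡ 66.
  x = λ² - 90 - 4 = 4356 - 94 ≡ 91; y = λ·(90 - 91) - 44 ≡ 84. → (91, 84)

(91, 84)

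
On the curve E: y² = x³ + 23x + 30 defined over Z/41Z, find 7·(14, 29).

(13, 5)

Write P = (14, 29).
Repeated addition: build up to 7P.
2P: tangent at (14, 29): λ = (3·14² + 23)/(2·29) ≡ 37/17. 17⁻¹ ≡ 29 (mod 41), so λ ≡ 37·29 ≡ 7.
  x = λ² - 14 - 14 = 49 - 28 ≡ 21; y = λ·(14 - 21) - 29 ≡ 4. → (21, 4)
3P: (21, 4) + (14, 29). λ = (29 - 4)/(14 - 21) ≡ 25/34 mod 41. 34⁻¹ ≡ 35 (mod 41) since 34·35 = 1190 ≡ 1, so λ ≡ 14.
  x = λ² - 21 - 14 = 196 - 35 ≡ 38; y = λ·(21 - 38) - 4 ≡ 4. → (38, 4)
4P: (38, 4) + (14, 29). λ = (29 - 4)/(14 - 38) ≡ 25/17 mod 41. 17⁻¹ ≡ 29 (mod 41), so λ ≡ 28.
  x = λ² - 38 - 14 = 784 - 52 ≡ 35; y = λ·(38 - 35) - 4 ≡ 39. → (35, 39)
5P: (35, 39) + (14, 29). λ = (29 - 39)/(14 - 35) ≡ 31/20 mod 41. 20⁻¹ ≡ 39 (mod 41) since 20·39 = 780 ≡ 1, so λ ≡ 20.
  x = λ² - 35 - 14 = 400 - 49 ≡ 23; y = λ·(35 - 23) - 39 ≡ 37. → (23, 37)
6P: (23, 37) + (14, 29). λ = (29 - 37)/(14 - 23) ≡ 33/32 mod 41. 32⁻¹ ≡ 9 (mod 41) since 32·9 = 288 ≡ 1, so λ ≡ 10.
  x = λ² - 23 - 14 = 100 - 37 ≡ 22; y = λ·(23 - 22) - 37 ≡ 14. → (22, 14)
7P: (22, 14) + (14, 29). λ = (29 - 14)/(14 - 22) ≡ 15/33 mod 41. 33⁻¹ ≡ 5 (mod 41) since 33·5 = 165 ≡ 1, so λ ≡ 34.
  x = λ² - 22 - 14 = 1156 - 36 ≡ 13; y = λ·(22 - 13) - 14 ≡ 5. → (13, 5)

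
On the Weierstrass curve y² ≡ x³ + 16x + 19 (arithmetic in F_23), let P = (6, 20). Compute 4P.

(10, 11)

Repeated addition: build up to 4P.
2P: tangent at (6, 20): λ = (3·6² + 16)/(2·20) ≡ 9/17. 17⁻¹ ≡ 19 (mod 23), so λ ≡ 9·19 ≡ 10.
  x = λ² - 6 - 6 = 100 - 12 ≡ 19; y = λ·(6 - 19) - 20 ≡ 11. → (19, 11)
3P: (19, 11) + (6, 20). λ = (20 - 11)/(6 - 19) ≡ 9/10 mod 23. 10⁻¹ ≡ 7 (mod 23), so λ ≡ 17.
  x = λ² - 19 - 6 = 289 - 25 ≡ 11; y = λ·(19 - 11) - 11 ≡ 10. → (11, 10)
4P: (11, 10) + (6, 20). λ = (20 - 10)/(6 - 11) ≡ 10/18 mod 23. 18⁻¹ ≡ 9 (mod 23), so λ ≡ 21.
  x = λ² - 11 - 6 = 441 - 17 ≡ 10; y = λ·(11 - 10) - 10 ≡ 11. → (10, 11)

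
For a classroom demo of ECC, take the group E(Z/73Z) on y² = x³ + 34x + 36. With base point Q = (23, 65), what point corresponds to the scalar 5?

Repeated addition: build up to 5Q.
2Q: tangent at (23, 65): λ = (3·23² + 34)/(2·65) ≡ 15/57. 57⁻¹ ≡ 41 (mod 73), so λ ≡ 15·41 ≡ 31.
  x = λ² - 23 - 23 = 961 - 46 ≡ 39; y = λ·(23 - 39) - 65 ≡ 23. → (39, 23)
3Q: (39, 23) + (23, 65). λ = (65 - 23)/(23 - 39) ≡ 42/57 mod 73. 57⁻¹ ≡ 41 (mod 73), so λ ≡ 43.
  x = λ² - 39 - 23 = 1849 - 62 ≡ 35; y = λ·(39 - 35) - 23 ≡ 3. → (35, 3)
4Q: (35, 3) + (23, 65). λ = (65 - 3)/(23 - 35) ≡ 62/61 mod 73. 61⁻¹ ≡ 6 (mod 73) since 61·6 = 366 ≡ 1, so λ ≡ 7.
  x = λ² - 35 - 23 = 49 - 58 ≡ 64; y = λ·(35 - 64) - 3 ≡ 13. → (64, 13)
5Q: (64, 13) + (23, 65). λ = (65 - 13)/(23 - 64) ≡ 52/32 mod 73. 32⁻¹ ≡ 16 (mod 73) since 32·16 = 512 ≡ 1, so λ ≡ 29.
  x = λ² - 64 - 23 = 841 - 87 ≡ 24; y = λ·(64 - 24) - 13 ≡ 52. → (24, 52)

(24, 52)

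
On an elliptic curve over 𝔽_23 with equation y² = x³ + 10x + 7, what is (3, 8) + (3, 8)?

tangent at (3, 8): λ = (3·3² + 10)/(2·8) ≡ 14/16. 16⁻¹ ≡ 13 (mod 23), so λ ≡ 14·13 ≡ 21.
  x = λ² - 3 - 3 = 441 - 6 ≡ 21; y = λ·(3 - 21) - 8 ≡ 5. → (21, 5)

(21, 5)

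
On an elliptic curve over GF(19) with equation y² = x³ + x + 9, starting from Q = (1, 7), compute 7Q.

(4, 18)

Double-and-add on 7 = (111)₂. Start with Q = (1, 7) for the leading 1-bit.
double: tangent at (1, 7): λ = (3·1² + 1)/(2·7) ≡ 4/14. 14⁻¹ ≡ 15 (mod 19), so λ ≡ 4·15 ≡ 3.
  x = λ² - 1 - 1 = 9 - 2 ≡ 7; y = λ·(1 - 7) - 7 ≡ 13. → (7, 13)
add Q: (7, 13) + (1, 7). λ = (7 - 13)/(1 - 7) ≡ 13/13 mod 19. 13⁻¹ ≡ 3 (mod 19), so λ ≡ 1.
  x = λ² - 7 - 1 = 1 - 8 ≡ 12; y = λ·(7 - 12) - 13 ≡ 1. → (12, 1)
double: tangent at (12, 1): λ = (3·12² + 1)/(2·1) ≡ 15/2. 2⁻¹ ≡ 10 (mod 19) since 2·10 = 20 ≡ 1, so λ ≡ 15·10 ≡ 17.
  x = λ² - 12 - 12 = 289 - 24 ≡ 18; y = λ·(12 - 18) - 1 ≡ 11. → (18, 11)
add Q: (18, 11) + (1, 7). λ = (7 - 11)/(1 - 18) ≡ 15/2 mod 19. 2⁻¹ ≡ 10 (mod 19), so λ ≡ 17.
  x = λ² - 18 - 1 = 289 - 19 ≡ 4; y = λ·(18 - 4) - 11 ≡ 18. → (4, 18)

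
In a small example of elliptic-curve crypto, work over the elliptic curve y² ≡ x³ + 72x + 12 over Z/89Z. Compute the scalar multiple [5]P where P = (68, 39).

Double-and-add on 5 = (101)₂. Start with P = (68, 39) for the leading 1-bit.
double: tangent at (68, 39): λ = (3·68² + 72)/(2·39) ≡ 60/78. 78⁻¹ ≡ 8 (mod 89), so λ ≡ 60·8 ≡ 35.
  x = λ² - 68 - 68 = 1225 - 136 ≡ 21; y = λ·(68 - 21) - 39 ≡ 4. → (21, 4)
double: tangent at (21, 4): λ = (3·21² + 72)/(2·4) ≡ 60/8. 8⁻¹ ≡ 78 (mod 89), so λ ≡ 60·78 ≡ 52.
  x = λ² - 21 - 21 = 2704 - 42 ≡ 81; y = λ·(21 - 81) - 4 ≡ 80. → (81, 80)
add P: (81, 80) + (68, 39). λ = (39 - 80)/(68 - 81) ≡ 48/76 mod 89. 76⁻¹ ≡ 41 (mod 89) since 76·41 = 3116 ≡ 1, so λ ≡ 10.
  x = λ² - 81 - 68 = 100 - 149 ≡ 40; y = λ·(81 - 40) - 80 ≡ 63. → (40, 63)

(40, 63)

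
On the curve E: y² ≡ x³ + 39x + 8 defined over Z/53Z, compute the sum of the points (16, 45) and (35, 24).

(16, 45) + (35, 24). λ = (24 - 45)/(35 - 16) ≡ 32/19 mod 53. 19⁻¹ ≡ 14 (mod 53), so λ ≡ 24.
  x = λ² - 16 - 35 = 576 - 51 ≡ 48; y = λ·(16 - 48) - 45 ≡ 35. → (48, 35)

(48, 35)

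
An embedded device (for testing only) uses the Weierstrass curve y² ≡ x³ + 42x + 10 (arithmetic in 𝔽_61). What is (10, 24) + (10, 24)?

tangent at (10, 24): λ = (3·10² + 42)/(2·24) ≡ 37/48. 48⁻¹ ≡ 14 (mod 61) since 48·14 = 672 ≡ 1, so λ ≡ 37·14 ≡ 30.
  x = λ² - 10 - 10 = 900 - 20 ≡ 26; y = λ·(10 - 26) - 24 ≡ 45. → (26, 45)

(26, 45)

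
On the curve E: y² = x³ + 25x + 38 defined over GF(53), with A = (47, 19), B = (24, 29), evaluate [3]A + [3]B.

(4, 19)

First 3A:
Repeated addition: build up to 3A.
2A: tangent at (47, 19): λ = (3·47² + 25)/(2·19) ≡ 27/38. 38⁻¹ ≡ 7 (mod 53), so λ ≡ 27·7 ≡ 30.
  x = λ² - 47 - 47 = 900 - 94 ≡ 11; y = λ·(47 - 11) - 19 ≡ 1. → (11, 1)
3A: (11, 1) + (47, 19). λ = (19 - 1)/(47 - 11) ≡ 18/36 mod 53. 36⁻¹ ≡ 28 (mod 53) since 36·28 = 1008 ≡ 1, so λ ≡ 27.
  x = λ² - 11 - 47 = 729 - 58 ≡ 35; y = λ·(11 - 35) - 1 ≡ 40. → (35, 40)
3A = (35, 40).
Next 3B:
Repeated addition: build up to 3B.
2B: tangent at (24, 29): λ = (3·24² + 25)/(2·29) ≡ 4/5. 5⁻¹ ≡ 32 (mod 53), so λ ≡ 4·32 ≡ 22.
  x = λ² - 24 - 24 = 484 - 48 ≡ 12; y = λ·(24 - 12) - 29 ≡ 23. → (12, 23)
3B: (12, 23) + (24, 29). λ = (29 - 23)/(24 - 12) ≡ 6/12 mod 53. 12⁻¹ ≡ 31 (mod 53) since 12·31 = 372 ≡ 1, so λ ≡ 27.
  x = λ² - 12 - 24 = 729 - 36 ≡ 4; y = λ·(12 - 4) - 23 ≡ 34. → (4, 34)
3B = (4, 34).
Finally 3A + 3B:
(35, 40) + (4, 34). λ = (34 - 40)/(4 - 35) ≡ 47/22 mod 53. 22⁻¹ ≡ 41 (mod 53), so λ ≡ 19.
  x = λ² - 35 - 4 = 361 - 39 ≡ 4; y = λ·(35 - 4) - 40 ≡ 19. → (4, 19)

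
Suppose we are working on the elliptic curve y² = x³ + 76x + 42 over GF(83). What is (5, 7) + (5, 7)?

tangent at (5, 7): λ = (3·5² + 76)/(2·7) ≡ 68/14. 14⁻¹ ≡ 6 (mod 83), so λ ≡ 68·6 ≡ 76.
  x = λ² - 5 - 5 = 5776 - 10 ≡ 39; y = λ·(5 - 39) - 7 ≡ 65. → (39, 65)

(39, 65)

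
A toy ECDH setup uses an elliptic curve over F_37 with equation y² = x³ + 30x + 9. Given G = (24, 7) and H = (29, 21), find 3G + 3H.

(33, 11)

First 3G:
Repeated addition: build up to 3G.
2G: tangent at (24, 7): λ = (3·24² + 30)/(2·7) ≡ 19/14. 14⁻¹ ≡ 8 (mod 37), so λ ≡ 19·8 ≡ 4.
  x = λ² - 24 - 24 = 16 - 48 ≡ 5; y = λ·(24 - 5) - 7 ≡ 32. → (5, 32)
3G: (5, 32) + (24, 7). λ = (7 - 32)/(24 - 5) ≡ 12/19 mod 37. 19⁻¹ ≡ 2 (mod 37), so λ ≡ 24.
  x = λ² - 5 - 24 = 576 - 29 ≡ 29; y = λ·(5 - 29) - 32 ≡ 21. → (29, 21)
3G = (29, 21).
Next 3H:
Repeated addition: build up to 3H.
2H: tangent at (29, 21): λ = (3·29² + 30)/(2·21) ≡ 0/5. 5⁻¹ ≡ 15 (mod 37), so λ ≡ 0·15 ≡ 0.
  x = λ² - 29 - 29 = 0 - 58 ≡ 16; y = λ·(29 - 16) - 21 ≡ 16. → (16, 16)
3H: (16, 16) + (29, 21). λ = (21 - 16)/(29 - 16) ≡ 5/13 mod 37. 13⁻¹ ≡ 20 (mod 37), so λ ≡ 26.
  x = λ² - 16 - 29 = 676 - 45 ≡ 2; y = λ·(16 - 2) - 16 ≡ 15. → (2, 15)
3H = (2, 15).
Finally 3G + 3H:
(29, 21) + (2, 15). λ = (15 - 21)/(2 - 29) ≡ 31/10 mod 37. 10⁻¹ ≡ 26 (mod 37), so λ ≡ 29.
  x = λ² - 29 - 2 = 841 - 31 ≡ 33; y = λ·(29 - 33) - 21 ≡ 11. → (33, 11)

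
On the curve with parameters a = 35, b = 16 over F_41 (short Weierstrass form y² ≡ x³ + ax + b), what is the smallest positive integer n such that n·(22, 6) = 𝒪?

2P: tangent at (22, 6): λ = (3·22² + 35)/(2·6) ≡ 11/12. 12⁻¹ ≡ 24 (mod 41), so λ ≡ 11·24 ≡ 18.
  x = λ² - 22 - 22 = 324 - 44 ≡ 34; y = λ·(22 - 34) - 6 ≡ 24. → (34, 24)
3P: (34, 24) + (22, 6). λ = (6 - 24)/(22 - 34) ≡ 23/29 mod 41. 29⁻¹ ≡ 17 (mod 41) since 29·17 = 493 ≡ 1, so λ ≡ 22.
  x = λ² - 34 - 22 = 484 - 56 ≡ 18; y = λ·(34 - 18) - 24 ≡ 0. → (18, 0)
4P: (18, 0) + (22, 6). λ = (6 - 0)/(22 - 18) ≡ 6/4 mod 41. 4⁻¹ ≡ 31 (mod 41), so λ ≡ 22.
  x = λ² - 18 - 22 = 484 - 40 ≡ 34; y = λ·(18 - 34) - 0 ≡ 17. → (34, 17)
5P: (34, 17) + (22, 6). λ = (6 - 17)/(22 - 34) ≡ 30/29 mod 41. 29⁻¹ ≡ 17 (mod 41) since 29·17 = 493 ≡ 1, so λ ≡ 18.
  x = λ² - 34 - 22 = 324 - 56 ≡ 22; y = λ·(34 - 22) - 17 ≡ 35. → (22, 35)
6P: (22, 35) + (22, 6): same x and y₁ ≡ -y₂, so the sum is 𝒪.
6P = 𝒪, so the order is 6.

6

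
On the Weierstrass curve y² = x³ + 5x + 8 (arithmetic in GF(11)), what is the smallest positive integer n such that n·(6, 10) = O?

2P: tangent at (6, 10): λ = (3·6² + 5)/(2·10) ≡ 3/9. 9⁻¹ ≡ 5 (mod 11), so λ ≡ 3·5 ≡ 4.
  x = λ² - 6 - 6 = 16 - 12 ≡ 4; y = λ·(6 - 4) - 10 ≡ 9. → (4, 9)
3P: (4, 9) + (6, 10). λ = (10 - 9)/(6 - 4) ≡ 1/2 mod 11. 2⁻¹ ≡ 6 (mod 11) since 2·6 = 12 ≡ 1, so λ ≡ 6.
  x = λ² - 4 - 6 = 36 - 10 ≡ 4; y = λ·(4 - 4) - 9 ≡ 2. → (4, 2)
4P: (4, 2) + (6, 10). λ = (10 - 2)/(6 - 4) ≡ 8/2 mod 11. 2⁻¹ ≡ 6 (mod 11), so λ ≡ 4.
  x = λ² - 4 - 6 = 16 - 10 ≡ 6; y = λ·(4 - 6) - 2 ≡ 1. → (6, 1)
5P: (6, 1) + (6, 10): same x and y₁ ≡ -y₂, so the sum is O.
5P = O, so the order is 5.

5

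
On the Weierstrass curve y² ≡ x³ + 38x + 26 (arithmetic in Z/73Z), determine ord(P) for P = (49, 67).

4

2P: tangent at (49, 67): λ = (3·49² + 38)/(2·67) ≡ 14/61. 61⁻¹ ≡ 6 (mod 73), so λ ≡ 14·6 ≡ 11.
  x = λ² - 49 - 49 = 121 - 98 ≡ 23; y = λ·(49 - 23) - 67 ≡ 0. → (23, 0)
3P: (23, 0) + (49, 67). λ = (67 - 0)/(49 - 23) ≡ 67/26 mod 73. 26⁻¹ ≡ 59 (mod 73) since 26·59 = 1534 ≡ 1, so λ ≡ 11.
  x = λ² - 23 - 49 = 121 - 72 ≡ 49; y = λ·(23 - 49) - 0 ≡ 6. → (49, 6)
4P: (49, 6) + (49, 67): same x and y₁ ≡ -y₂, so the sum is O.
4P = O, so the order is 4.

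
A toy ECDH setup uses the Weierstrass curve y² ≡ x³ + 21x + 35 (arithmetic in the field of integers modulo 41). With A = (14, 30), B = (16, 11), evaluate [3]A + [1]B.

First 3A:
Repeated addition: build up to 3A.
2A: tangent at (14, 30): λ = (3·14² + 21)/(2·30) ≡ 35/19. 19⁻¹ ≡ 13 (mod 41) since 19·13 = 247 ≡ 1, so λ ≡ 35·13 ≡ 4.
  x = λ² - 14 - 14 = 16 - 28 ≡ 29; y = λ·(14 - 29) - 30 ≡ 33. → (29, 33)
3A: (29, 33) + (14, 30). λ = (30 - 33)/(14 - 29) ≡ 38/26 mod 41. 26⁻¹ ≡ 30 (mod 41), so λ ≡ 33.
  x = λ² - 29 - 14 = 1089 - 43 ≡ 21; y = λ·(29 - 21) - 33 ≡ 26. → (21, 26)
3A = (21, 26).
Finally 3A + B:
(21, 26) + (16, 11). λ = (11 - 26)/(16 - 21) ≡ 26/36 mod 41. 36⁻¹ ≡ 8 (mod 41), so λ ≡ 3.
  x = λ² - 21 - 16 = 9 - 37 ≡ 13; y = λ·(21 - 13) - 26 ≡ 39. → (13, 39)

(13, 39)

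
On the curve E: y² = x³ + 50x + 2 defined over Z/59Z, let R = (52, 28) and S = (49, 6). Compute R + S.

(38, 55)

(52, 28) + (49, 6). λ = (6 - 28)/(49 - 52) ≡ 37/56 mod 59. 56⁻¹ ≡ 39 (mod 59) since 56·39 = 2184 ≡ 1, so λ ≡ 27.
  x = λ² - 52 - 49 = 729 - 101 ≡ 38; y = λ·(52 - 38) - 28 ≡ 55. → (38, 55)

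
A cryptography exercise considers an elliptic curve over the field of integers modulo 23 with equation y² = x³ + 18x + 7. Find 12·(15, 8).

(15, 8)

Write Q = (15, 8).
Double-and-add on 12 = (1100)₂. Start with Q = (15, 8) for the leading 1-bit.
double: tangent at (15, 8): λ = (3·15² + 18)/(2·8) ≡ 3/16. 16⁻¹ ≡ 13 (mod 23) since 16·13 = 208 ≡ 1, so λ ≡ 3·13 ≡ 16.
  x = λ² - 15 - 15 = 256 - 30 ≡ 19; y = λ·(15 - 19) - 8 ≡ 20. → (19, 20)
add Q: (19, 20) + (15, 8). λ = (8 - 20)/(15 - 19) ≡ 11/19 mod 23. 19⁻¹ ≡ 17 (mod 23), so λ ≡ 3.
  x = λ² - 19 - 15 = 9 - 34 ≡ 21; y = λ·(19 - 21) - 20 ≡ 20. → (21, 20)
double: tangent at (21, 20): λ = (3·21² + 18)/(2·20) ≡ 7/17. 17⁻¹ ≡ 19 (mod 23) since 17·19 = 323 ≡ 1, so λ ≡ 7·19 ≡ 18.
  x = λ² - 21 - 21 = 324 - 42 ≡ 6; y = λ·(21 - 6) - 20 ≡ 20. → (6, 20)
double: tangent at (6, 20): λ = (3·6² + 18)/(2·20) ≡ 11/17. 17⁻¹ ≡ 19 (mod 23) since 17·19 = 323 ≡ 1, so λ ≡ 11·19 ≡ 2.
  x = λ² - 6 - 6 = 4 - 12 ≡ 15; y = λ·(6 - 15) - 20 ≡ 8. → (15, 8)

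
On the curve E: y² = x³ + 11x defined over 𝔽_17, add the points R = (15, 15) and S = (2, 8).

(15, 15) + (2, 8). λ = (8 - 15)/(2 - 15) ≡ 10/4 mod 17. 4⁻¹ ≡ 13 (mod 17), so λ ≡ 11.
  x = λ² - 15 - 2 = 121 - 17 ≡ 2; y = λ·(15 - 2) - 15 ≡ 9. → (2, 9)

(2, 9)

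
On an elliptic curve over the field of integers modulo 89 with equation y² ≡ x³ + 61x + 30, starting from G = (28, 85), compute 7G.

(36, 33)

Double-and-add on 7 = (111)₂. Start with G = (28, 85) for the leading 1-bit.
double: tangent at (28, 85): λ = (3·28² + 61)/(2·85) ≡ 10/81. 81⁻¹ ≡ 11 (mod 89), so λ ≡ 10·11 ≡ 21.
  x = λ² - 28 - 28 = 441 - 56 ≡ 29; y = λ·(28 - 29) - 85 ≡ 72. → (29, 72)
add G: (29, 72) + (28, 85). λ = (85 - 72)/(28 - 29) ≡ 13/88 mod 89. 88⁻¹ ≡ 88 (mod 89) since 88·88 = 7744 ≡ 1, so λ ≡ 76.
  x = λ² - 29 - 28 = 5776 - 57 ≡ 23; y = λ·(29 - 23) - 72 ≡ 28. → (23, 28)
double: tangent at (23, 28): λ = (3·23² + 61)/(2·28) ≡ 46/56. 56⁻¹ ≡ 62 (mod 89) since 56·62 = 3472 ≡ 1, so λ ≡ 46·62 ≡ 4.
  x = λ² - 23 - 23 = 16 - 46 ≡ 59; y = λ·(23 - 59) - 28 ≡ 6. → (59, 6)
add G: (59, 6) + (28, 85). λ = (85 - 6)/(28 - 59) ≡ 79/58 mod 89. 58⁻¹ ≡ 66 (mod 89) since 58·66 = 3828 ≡ 1, so λ ≡ 52.
  x = λ² - 59 - 28 = 2704 - 87 ≡ 36; y = λ·(59 - 36) - 6 ≡ 33. → (36, 33)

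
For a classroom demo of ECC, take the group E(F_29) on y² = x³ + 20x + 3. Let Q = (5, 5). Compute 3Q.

Repeated addition: build up to 3Q.
2Q: tangent at (5, 5): λ = (3·5² + 20)/(2·5) ≡ 8/10. 10⁻¹ ≡ 3 (mod 29), so λ ≡ 8·3 ≡ 24.
  x = λ² - 5 - 5 = 576 - 10 ≡ 15; y = λ·(5 - 15) - 5 ≡ 16. → (15, 16)
3Q: (15, 16) + (5, 5). λ = (5 - 16)/(5 - 15) ≡ 18/19 mod 29. 19⁻¹ ≡ 26 (mod 29) since 19·26 = 494 ≡ 1, so λ ≡ 4.
  x = λ² - 15 - 5 = 16 - 20 ≡ 25; y = λ·(15 - 25) - 16 ≡ 2. → (25, 2)

(25, 2)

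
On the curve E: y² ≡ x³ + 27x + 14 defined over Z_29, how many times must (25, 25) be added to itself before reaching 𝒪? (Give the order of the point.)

7

2P: tangent at (25, 25): λ = (3·25² + 27)/(2·25) ≡ 17/21. 21⁻¹ ≡ 18 (mod 29), so λ ≡ 17·18 ≡ 16.
  x = λ² - 25 - 25 = 256 - 50 ≡ 3; y = λ·(25 - 3) - 25 ≡ 8. → (3, 8)
3P: (3, 8) + (25, 25). λ = (25 - 8)/(25 - 3) ≡ 17/22 mod 29. 22⁻¹ ≡ 4 (mod 29) since 22·4 = 88 ≡ 1, so λ ≡ 10.
  x = λ² - 3 - 25 = 100 - 28 ≡ 14; y = λ·(3 - 14) - 8 ≡ 27. → (14, 27)
4P: (14, 27) + (25, 25). λ = (25 - 27)/(25 - 14) ≡ 27/11 mod 29. 11⁻¹ ≡ 8 (mod 29), so λ ≡ 13.
  x = λ² - 14 - 25 = 169 - 39 ≡ 14; y = λ·(14 - 14) - 27 ≡ 2. → (14, 2)
5P: (14, 2) + (25, 25). λ = (25 - 2)/(25 - 14) ≡ 23/11 mod 29. 11⁻¹ ≡ 8 (mod 29), so λ ≡ 10.
  x = λ² - 14 - 25 = 100 - 39 ≡ 3; y = λ·(14 - 3) - 2 ≡ 21. → (3, 21)
6P: (3, 21) + (25, 25). λ = (25 - 21)/(25 - 3) ≡ 4/22 mod 29. 22⁻¹ ≡ 4 (mod 29) since 22·4 = 88 ≡ 1, so λ ≡ 16.
  x = λ² - 3 - 25 = 256 - 28 ≡ 25; y = λ·(3 - 25) - 21 ≡ 4. → (25, 4)
7P: (25, 4) + (25, 25): same x and y₁ ≡ -y₂, so the sum is 𝒪.
7P = 𝒪, so the order is 7.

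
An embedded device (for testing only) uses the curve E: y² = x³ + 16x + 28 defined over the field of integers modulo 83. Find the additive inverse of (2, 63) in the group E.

-(2, 63) = (2, -63 mod 83) = (2, 20).

(2, 20)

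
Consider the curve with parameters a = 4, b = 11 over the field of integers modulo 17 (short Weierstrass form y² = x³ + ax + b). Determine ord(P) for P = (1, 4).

5

2P: tangent at (1, 4): λ = (3·1² + 4)/(2·4) ≡ 7/8. 8⁻¹ ≡ 15 (mod 17), so λ ≡ 7·15 ≡ 3.
  x = λ² - 1 - 1 = 9 - 2 ≡ 7; y = λ·(1 - 7) - 4 ≡ 12. → (7, 12)
3P: (7, 12) + (1, 4). λ = (4 - 12)/(1 - 7) ≡ 9/11 mod 17. 11⁻¹ ≡ 14 (mod 17) since 11·14 = 154 ≡ 1, so λ ≡ 7.
  x = λ² - 7 - 1 = 49 - 8 ≡ 7; y = λ·(7 - 7) - 12 ≡ 5. → (7, 5)
4P: (7, 5) + (1, 4). λ = (4 - 5)/(1 - 7) ≡ 16/11 mod 17. 11⁻¹ ≡ 14 (mod 17), so λ ≡ 3.
  x = λ² - 7 - 1 = 9 - 8 ≡ 1; y = λ·(7 - 1) - 5 ≡ 13. → (1, 13)
5P: (1, 13) + (1, 4): same x and y₁ ≡ -y₂, so the sum is 𝒪.
5P = 𝒪, so the order is 5.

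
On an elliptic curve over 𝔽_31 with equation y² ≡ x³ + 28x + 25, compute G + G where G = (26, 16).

tangent at (26, 16): λ = (3·26² + 28)/(2·16) ≡ 10/1. 1⁻¹ ≡ 1 (mod 31) since 1·1 = 1 ≡ 1, so λ ≡ 10·1 ≡ 10.
  x = λ² - 26 - 26 = 100 - 52 ≡ 17; y = λ·(26 - 17) - 16 ≡ 12. → (17, 12)

(17, 12)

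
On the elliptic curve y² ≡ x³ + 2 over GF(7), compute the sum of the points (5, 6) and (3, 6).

(5, 6) + (3, 6). λ = (6 - 6)/(3 - 5) ≡ 0/5 mod 7. 5⁻¹ ≡ 3 (mod 7), so λ ≡ 0.
  x = λ² - 5 - 3 = 0 - 8 ≡ 6; y = λ·(5 - 6) - 6 ≡ 1. → (6, 1)

(6, 1)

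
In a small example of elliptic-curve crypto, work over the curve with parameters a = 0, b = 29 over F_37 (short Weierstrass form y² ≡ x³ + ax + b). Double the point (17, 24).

tangent at (17, 24): λ = (3·17² + 0)/(2·24) ≡ 16/11. 11⁻¹ ≡ 27 (mod 37), so λ ≡ 16·27 ≡ 25.
  x = λ² - 17 - 17 = 625 - 34 ≡ 36; y = λ·(17 - 36) - 24 ≡ 19. → (36, 19)

(36, 19)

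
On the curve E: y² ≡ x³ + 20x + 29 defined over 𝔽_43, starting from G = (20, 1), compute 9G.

(24, 33)

Repeated addition: build up to 9G.
2G: tangent at (20, 1): λ = (3·20² + 20)/(2·1) ≡ 16/2. 2⁻¹ ≡ 22 (mod 43) since 2·22 = 44 ≡ 1, so λ ≡ 16·22 ≡ 8.
  x = λ² - 20 - 20 = 64 - 40 ≡ 24; y = λ·(20 - 24) - 1 ≡ 10. → (24, 10)
3G: (24, 10) + (20, 1). λ = (1 - 10)/(20 - 24) ≡ 34/39 mod 43. 39⁻¹ ≡ 32 (mod 43), so λ ≡ 13.
  x = λ² - 24 - 20 = 169 - 44 ≡ 39; y = λ·(24 - 39) - 10 ≡ 10. → (39, 10)
4G: (39, 10) + (20, 1). λ = (1 - 10)/(20 - 39) ≡ 34/24 mod 43. 24⁻¹ ≡ 9 (mod 43), so λ ≡ 5.
  x = λ² - 39 - 20 = 25 - 59 ≡ 9; y = λ·(39 - 9) - 10 ≡ 11. → (9, 11)
5G: (9, 11) + (20, 1). λ = (1 - 11)/(20 - 9) ≡ 33/11 mod 43. 11⁻¹ ≡ 4 (mod 43), so λ ≡ 3.
  x = λ² - 9 - 20 = 9 - 29 ≡ 23; y = λ·(9 - 23) - 11 ≡ 33. → (23, 33)
6G: (23, 33) + (20, 1). λ = (1 - 33)/(20 - 23) ≡ 11/40 mod 43. 40⁻¹ ≡ 14 (mod 43), so λ ≡ 25.
  x = λ² - 23 - 20 = 625 - 43 ≡ 23; y = λ·(23 - 23) - 33 ≡ 10. → (23, 10)
7G: (23, 10) + (20, 1). λ = (1 - 10)/(20 - 23) ≡ 34/40 mod 43. 40⁻¹ ≡ 14 (mod 43) since 40·14 = 560 ≡ 1, so λ ≡ 3.
  x = λ² - 23 - 20 = 9 - 43 ≡ 9; y = λ·(23 - 9) - 10 ≡ 32. → (9, 32)
8G: (9, 32) + (20, 1). λ = (1 - 32)/(20 - 9) ≡ 12/11 mod 43. 11⁻¹ ≡ 4 (mod 43) since 11·4 = 44 ≡ 1, so λ ≡ 5.
  x = λ² - 9 - 20 = 25 - 29 ≡ 39; y = λ·(9 - 39) - 32 ≡ 33. → (39, 33)
9G: (39, 33) + (20, 1). λ = (1 - 33)/(20 - 39) ≡ 11/24 mod 43. 24⁻¹ ≡ 9 (mod 43), so λ ≡ 13.
  x = λ² - 39 - 20 = 169 - 59 ≡ 24; y = λ·(39 - 24) - 33 ≡ 33. → (24, 33)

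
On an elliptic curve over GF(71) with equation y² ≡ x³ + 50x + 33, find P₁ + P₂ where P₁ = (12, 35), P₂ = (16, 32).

(48, 63)

(12, 35) + (16, 32). λ = (32 - 35)/(16 - 12) ≡ 68/4 mod 71. 4⁻¹ ≡ 18 (mod 71) since 4·18 = 72 ≡ 1, so λ ≡ 17.
  x = λ² - 12 - 16 = 289 - 28 ≡ 48; y = λ·(12 - 48) - 35 ≡ 63. → (48, 63)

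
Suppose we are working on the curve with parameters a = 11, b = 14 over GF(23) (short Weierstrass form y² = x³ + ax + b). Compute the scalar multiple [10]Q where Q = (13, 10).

Repeated addition: build up to 10Q.
2Q: tangent at (13, 10): λ = (3·13² + 11)/(2·10) ≡ 12/20. 20⁻¹ ≡ 15 (mod 23) since 20·15 = 300 ≡ 1, so λ ≡ 12·15 ≡ 19.
  x = λ² - 13 - 13 = 361 - 26 ≡ 13; y = λ·(13 - 13) - 10 ≡ 13. → (13, 13)
3Q: (13, 13) + (13, 10): same x and y₁ ≡ -y₂, so the sum is O.
4Q: O + (13, 10) = (13, 10) (identity).
5Q: tangent at (13, 10): λ = (3·13² + 11)/(2·10) ≡ 12/20. 20⁻¹ ≡ 15 (mod 23) since 20·15 = 300 ≡ 1, so λ ≡ 12·15 ≡ 19.
  x = λ² - 13 - 13 = 361 - 26 ≡ 13; y = λ·(13 - 13) - 10 ≡ 13. → (13, 13)
6Q: (13, 13) + (13, 10): same x and y₁ ≡ -y₂, so the sum is O.
7Q: O + (13, 10) = (13, 10) (identity).
8Q: tangent at (13, 10): λ = (3·13² + 11)/(2·10) ≡ 12/20. 20⁻¹ ≡ 15 (mod 23), so λ ≡ 12·15 ≡ 19.
  x = λ² - 13 - 13 = 361 - 26 ≡ 13; y = λ·(13 - 13) - 10 ≡ 13. → (13, 13)
9Q: (13, 13) + (13, 10): same x and y₁ ≡ -y₂, so the sum is O.
10Q: O + (13, 10) = (13, 10) (identity).

(13, 10)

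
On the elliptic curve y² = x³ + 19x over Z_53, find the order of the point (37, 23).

5

2P: tangent at (37, 23): λ = (3·37² + 19)/(2·23) ≡ 45/46. 46⁻¹ ≡ 15 (mod 53), so λ ≡ 45·15 ≡ 39.
  x = λ² - 37 - 37 = 1521 - 74 ≡ 16; y = λ·(37 - 16) - 23 ≡ 1. → (16, 1)
3P: (16, 1) + (37, 23). λ = (23 - 1)/(37 - 16) ≡ 22/21 mod 53. 21⁻¹ ≡ 48 (mod 53), so λ ≡ 49.
  x = λ² - 16 - 37 = 2401 - 53 ≡ 16; y = λ·(16 - 16) - 1 ≡ 52. → (16, 52)
4P: (16, 52) + (37, 23). λ = (23 - 52)/(37 - 16) ≡ 24/21 mod 53. 21⁻¹ ≡ 48 (mod 53), so λ ≡ 39.
  x = λ² - 16 - 37 = 1521 - 53 ≡ 37; y = λ·(16 - 37) - 52 ≡ 30. → (37, 30)
5P: (37, 30) + (37, 23): same x and y₁ ≡ -y₂, so the sum is the point at infinity.
5P = the point at infinity, so the order is 5.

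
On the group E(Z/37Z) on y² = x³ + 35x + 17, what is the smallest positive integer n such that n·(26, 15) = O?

11

2P: tangent at (26, 15): λ = (3·26² + 35)/(2·15) ≡ 28/30. 30⁻¹ ≡ 21 (mod 37), so λ ≡ 28·21 ≡ 33.
  x = λ² - 26 - 26 = 1089 - 52 ≡ 1; y = λ·(26 - 1) - 15 ≡ 33. → (1, 33)
3P: (1, 33) + (26, 15). λ = (15 - 33)/(26 - 1) ≡ 19/25 mod 37. 25⁻¹ ≡ 3 (mod 37), so λ ≡ 20.
  x = λ² - 1 - 26 = 400 - 27 ≡ 3; y = λ·(1 - 3) - 33 ≡ 1. → (3, 1)
4P: (3, 1) + (26, 15). λ = (15 - 1)/(26 - 3) ≡ 14/23 mod 37. 23⁻¹ ≡ 29 (mod 37), so λ ≡ 36.
  x = λ² - 3 - 26 = 1296 - 29 ≡ 9; y = λ·(3 - 9) - 1 ≡ 5. → (9, 5)
5P: (9, 5) + (26, 15). λ = (15 - 5)/(26 - 9) ≡ 10/17 mod 37. 17⁻¹ ≡ 24 (mod 37), so λ ≡ 18.
  x = λ² - 9 - 26 = 324 - 35 ≡ 30; y = λ·(9 - 30) - 5 ≡ 24. → (30, 24)
6P: (30, 24) + (26, 15). λ = (15 - 24)/(26 - 30) ≡ 28/33 mod 37. 33⁻¹ ≡ 9 (mod 37) since 33·9 = 297 ≡ 1, so λ ≡ 30.
  x = λ² - 30 - 26 = 900 - 56 ≡ 30; y = λ·(30 - 30) - 24 ≡ 13. → (30, 13)
7P: (30, 13) + (26, 15). λ = (15 - 13)/(26 - 30) ≡ 2/33 mod 37. 33⁻¹ ≡ 9 (mod 37), so λ ≡ 18.
  x = λ² - 30 - 26 = 324 - 56 ≡ 9; y = λ·(30 - 9) - 13 ≡ 32. → (9, 32)
8P: (9, 32) + (26, 15). λ = (15 - 32)/(26 - 9) ≡ 20/17 mod 37. 17⁻¹ ≡ 24 (mod 37) since 17·24 = 408 ≡ 1, so λ ≡ 36.
  x = λ² - 9 - 26 = 1296 - 35 ≡ 3; y = λ·(9 - 3) - 32 ≡ 36. → (3, 36)
9P: (3, 36) + (26, 15). λ = (15 - 36)/(26 - 3) ≡ 16/23 mod 37. 23⁻¹ ≡ 29 (mod 37), so λ ≡ 20.
  x = λ² - 3 - 26 = 400 - 29 ≡ 1; y = λ·(3 - 1) - 36 ≡ 4. → (1, 4)
10P: (1, 4) + (26, 15). λ = (15 - 4)/(26 - 1) ≡ 11/25 mod 37. 25⁻¹ ≡ 3 (mod 37) since 25·3 = 75 ≡ 1, so λ ≡ 33.
  x = λ² - 1 - 26 = 1089 - 27 ≡ 26; y = λ·(1 - 26) - 4 ≡ 22. → (26, 22)
11P: (26, 22) + (26, 15): same x and y₁ ≡ -y₂, so the sum is O.
11P = O, so the order is 11.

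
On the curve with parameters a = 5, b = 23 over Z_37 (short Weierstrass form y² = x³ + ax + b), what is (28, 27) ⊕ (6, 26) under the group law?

(28, 27) + (6, 26). λ = (26 - 27)/(6 - 28) ≡ 36/15 mod 37. 15⁻¹ ≡ 5 (mod 37) since 15·5 = 75 ≡ 1, so λ ≡ 32.
  x = λ² - 28 - 6 = 1024 - 34 ≡ 28; y = λ·(28 - 28) - 27 ≡ 10. → (28, 10)

(28, 10)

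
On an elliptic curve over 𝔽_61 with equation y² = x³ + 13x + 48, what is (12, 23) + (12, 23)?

tangent at (12, 23): λ = (3·12² + 13)/(2·23) ≡ 18/46. 46⁻¹ ≡ 4 (mod 61) since 46·4 = 184 ≡ 1, so λ ≡ 18·4 ≡ 11.
  x = λ² - 12 - 12 = 121 - 24 ≡ 36; y = λ·(12 - 36) - 23 ≡ 18. → (36, 18)

(36, 18)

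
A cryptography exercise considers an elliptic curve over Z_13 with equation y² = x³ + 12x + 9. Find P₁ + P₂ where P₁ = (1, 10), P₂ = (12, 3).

(9, 1)

(1, 10) + (12, 3). λ = (3 - 10)/(12 - 1) ≡ 6/11 mod 13. 11⁻¹ ≡ 6 (mod 13), so λ ≡ 10.
  x = λ² - 1 - 12 = 100 - 13 ≡ 9; y = λ·(1 - 9) - 10 ≡ 1. → (9, 1)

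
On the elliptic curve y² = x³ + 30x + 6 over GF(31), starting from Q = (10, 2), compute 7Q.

(21, 15)

Double-and-add on 7 = (111)₂. Start with Q = (10, 2) for the leading 1-bit.
double: tangent at (10, 2): λ = (3·10² + 30)/(2·2) ≡ 20/4. 4⁻¹ ≡ 8 (mod 31) since 4·8 = 32 ≡ 1, so λ ≡ 20·8 ≡ 5.
  x = λ² - 10 - 10 = 25 - 20 ≡ 5; y = λ·(10 - 5) - 2 ≡ 23. → (5, 23)
add Q: (5, 23) + (10, 2). λ = (2 - 23)/(10 - 5) ≡ 10/5 mod 31. 5⁻¹ ≡ 25 (mod 31), so λ ≡ 2.
  x = λ² - 5 - 10 = 4 - 15 ≡ 20; y = λ·(5 - 20) - 23 ≡ 9. → (20, 9)
double: tangent at (20, 9): λ = (3·20² + 30)/(2·9) ≡ 21/18. 18⁻¹ ≡ 19 (mod 31), so λ ≡ 21·19 ≡ 27.
  x = λ² - 20 - 20 = 729 - 40 ≡ 7; y = λ·(20 - 7) - 9 ≡ 1. → (7, 1)
add Q: (7, 1) + (10, 2). λ = (2 - 1)/(10 - 7) ≡ 1/3 mod 31. 3⁻¹ ≡ 21 (mod 31), so λ ≡ 21.
  x = λ² - 7 - 10 = 441 - 17 ≡ 21; y = λ·(7 - 21) - 1 ≡ 15. → (21, 15)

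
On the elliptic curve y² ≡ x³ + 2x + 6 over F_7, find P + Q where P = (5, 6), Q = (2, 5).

(5, 6) + (2, 5). λ = (5 - 6)/(2 - 5) ≡ 6/4 mod 7. 4⁻¹ ≡ 2 (mod 7), so λ ≡ 5.
  x = λ² - 5 - 2 = 25 - 7 ≡ 4; y = λ·(5 - 4) - 6 ≡ 6. → (4, 6)

(4, 6)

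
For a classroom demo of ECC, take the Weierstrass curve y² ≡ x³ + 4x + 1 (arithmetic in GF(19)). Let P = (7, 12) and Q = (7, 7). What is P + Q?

The two points share x = 7 and their y-coordinates satisfy 12 + 7 ≡ 0 (mod 19), so they are inverses. Their sum is O.

O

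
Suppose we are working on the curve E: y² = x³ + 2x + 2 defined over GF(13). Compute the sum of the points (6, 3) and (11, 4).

(6, 3) + (11, 4). λ = (4 - 3)/(11 - 6) ≡ 1/5 mod 13. 5⁻¹ ≡ 8 (mod 13), so λ ≡ 8.
  x = λ² - 6 - 11 = 64 - 17 ≡ 8; y = λ·(6 - 8) - 3 ≡ 7. → (8, 7)

(8, 7)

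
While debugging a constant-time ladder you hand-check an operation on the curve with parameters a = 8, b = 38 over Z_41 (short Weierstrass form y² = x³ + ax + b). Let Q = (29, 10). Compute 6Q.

(8, 32)

Repeated addition: build up to 6Q.
2Q: tangent at (29, 10): λ = (3·29² + 8)/(2·10) ≡ 30/20. 20⁻¹ ≡ 39 (mod 41), so λ ≡ 30·39 ≡ 22.
  x = λ² - 29 - 29 = 484 - 58 ≡ 16; y = λ·(29 - 16) - 10 ≡ 30. → (16, 30)
3Q: (16, 30) + (29, 10). λ = (10 - 30)/(29 - 16) ≡ 21/13 mod 41. 13⁻¹ ≡ 19 (mod 41) since 13·19 = 247 ≡ 1, so λ ≡ 30.
  x = λ² - 16 - 29 = 900 - 45 ≡ 35; y = λ·(16 - 35) - 30 ≡ 15. → (35, 15)
4Q: (35, 15) + (29, 10). λ = (10 - 15)/(29 - 35) ≡ 36/35 mod 41. 35⁻¹ ≡ 34 (mod 41), so λ ≡ 35.
  x = λ² - 35 - 29 = 1225 - 64 ≡ 13; y = λ·(35 - 13) - 15 ≡ 17. → (13, 17)
5Q: (13, 17) + (29, 10). λ = (10 - 17)/(29 - 13) ≡ 34/16 mod 41. 16⁻¹ ≡ 18 (mod 41), so λ ≡ 38.
  x = λ² - 13 - 29 = 1444 - 42 ≡ 8; y = λ·(13 - 8) - 17 ≡ 9. → (8, 9)
6Q: (8, 9) + (29, 10). λ = (10 - 9)/(29 - 8) ≡ 1/21 mod 41. 21⁻¹ ≡ 2 (mod 41), so λ ≡ 2.
  x = λ² - 8 - 29 = 4 - 37 ≡ 8; y = λ·(8 - 8) - 9 ≡ 32. → (8, 32)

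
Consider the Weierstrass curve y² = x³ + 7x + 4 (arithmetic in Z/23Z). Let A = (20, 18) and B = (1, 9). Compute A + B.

(20, 18) + (1, 9). λ = (9 - 18)/(1 - 20) ≡ 14/4 mod 23. 4⁻¹ ≡ 6 (mod 23) since 4·6 = 24 ≡ 1, so λ ≡ 15.
  x = λ² - 20 - 1 = 225 - 21 ≡ 20; y = λ·(20 - 20) - 18 ≡ 5. → (20, 5)

(20, 5)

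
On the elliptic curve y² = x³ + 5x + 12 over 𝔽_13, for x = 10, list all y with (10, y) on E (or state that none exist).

x³ + 5x + 12 = 1062 ≡ 9 (mod 13).
Square roots of 9 mod 13: 3 and 10 (since 3² = 9 ≡ 9).

3, 10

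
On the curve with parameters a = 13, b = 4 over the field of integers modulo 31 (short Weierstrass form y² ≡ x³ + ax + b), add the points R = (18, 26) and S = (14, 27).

(18, 26) + (14, 27). λ = (27 - 26)/(14 - 18) ≡ 1/27 mod 31. 27⁻¹ ≡ 23 (mod 31) since 27·23 = 621 ≡ 1, so λ ≡ 23.
  x = λ² - 18 - 14 = 529 - 32 ≡ 1; y = λ·(18 - 1) - 26 ≡ 24. → (1, 24)

(1, 24)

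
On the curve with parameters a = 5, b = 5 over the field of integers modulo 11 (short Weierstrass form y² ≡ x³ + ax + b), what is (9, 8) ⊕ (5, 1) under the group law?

(9, 8) + (5, 1). λ = (1 - 8)/(5 - 9) ≡ 4/7 mod 11. 7⁻¹ ≡ 8 (mod 11), so λ ≡ 10.
  x = λ² - 9 - 5 = 100 - 14 ≡ 9; y = λ·(9 - 9) - 8 ≡ 3. → (9, 3)

(9, 3)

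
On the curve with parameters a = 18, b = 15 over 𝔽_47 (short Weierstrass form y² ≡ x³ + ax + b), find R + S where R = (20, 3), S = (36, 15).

(18, 22)

(20, 3) + (36, 15). λ = (15 - 3)/(36 - 20) ≡ 12/16 mod 47. 16⁻¹ ≡ 3 (mod 47) since 16·3 = 48 ≡ 1, so λ ≡ 36.
  x = λ² - 20 - 36 = 1296 - 56 ≡ 18; y = λ·(20 - 18) - 3 ≡ 22. → (18, 22)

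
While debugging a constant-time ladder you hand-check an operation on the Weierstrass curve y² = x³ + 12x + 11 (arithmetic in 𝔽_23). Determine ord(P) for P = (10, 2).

2P: tangent at (10, 2): λ = (3·10² + 12)/(2·2) ≡ 13/4. 4⁻¹ ≡ 6 (mod 23) since 4·6 = 24 ≡ 1, so λ ≡ 13·6 ≡ 9.
  x = λ² - 10 - 10 = 81 - 20 ≡ 15; y = λ·(10 - 15) - 2 ≡ 22. → (15, 22)
3P: (15, 22) + (10, 2). λ = (2 - 22)/(10 - 15) ≡ 3/18 mod 23. 18⁻¹ ≡ 9 (mod 23), so λ ≡ 4.
  x = λ² - 15 - 10 = 16 - 25 ≡ 14; y = λ·(15 - 14) - 22 ≡ 5. → (14, 5)
4P: (14, 5) + (10, 2). λ = (2 - 5)/(10 - 14) ≡ 20/19 mod 23. 19⁻¹ ≡ 17 (mod 23), so λ ≡ 18.
  x = λ² - 14 - 10 = 324 - 24 ≡ 1; y = λ·(14 - 1) - 5 ≡ 22. → (1, 22)
5P: (1, 22) + (10, 2). λ = (2 - 22)/(10 - 1) ≡ 3/9 mod 23. 9⁻¹ ≡ 18 (mod 23), so λ ≡ 8.
  x = λ² - 1 - 10 = 64 - 11 ≡ 7; y = λ·(1 - 7) - 22 ≡ 22. → (7, 22)
6P: (7, 22) + (10, 2). λ = (2 - 22)/(10 - 7) ≡ 3/3 mod 23. 3⁻¹ ≡ 8 (mod 23) since 3·8 = 24 ≡ 1, so λ ≡ 1.
  x = λ² - 7 - 10 = 1 - 17 ≡ 7; y = λ·(7 - 7) - 22 ≡ 1. → (7, 1)
7P: (7, 1) + (10, 2). λ = (2 - 1)/(10 - 7) ≡ 1/3 mod 23. 3⁻¹ ≡ 8 (mod 23) since 3·8 = 24 ≡ 1, so λ ≡ 8.
  x = λ² - 7 - 10 = 64 - 17 ≡ 1; y = λ·(7 - 1) - 1 ≡ 1. → (1, 1)
8P: (1, 1) + (10, 2). λ = (2 - 1)/(10 - 1) ≡ 1/9 mod 23. 9⁻¹ ≡ 18 (mod 23), so λ ≡ 18.
  x = λ² - 1 - 10 = 324 - 11 ≡ 14; y = λ·(1 - 14) - 1 ≡ 18. → (14, 18)
9P: (14, 18) + (10, 2). λ = (2 - 18)/(10 - 14) ≡ 7/19 mod 23. 19⁻¹ ≡ 17 (mod 23), so λ ≡ 4.
  x = λ² - 14 - 10 = 16 - 24 ≡ 15; y = λ·(14 - 15) - 18 ≡ 1. → (15, 1)
10P: (15, 1) + (10, 2). λ = (2 - 1)/(10 - 15) ≡ 1/18 mod 23. 18⁻¹ ≡ 9 (mod 23), so λ ≡ 9.
  x = λ² - 15 - 10 = 81 - 25 ≡ 10; y = λ·(15 - 10) - 1 ≡ 21. → (10, 21)
11P: (10, 21) + (10, 2): same x and y₁ ≡ -y₂, so the sum is O.
11P = O, so the order is 11.

11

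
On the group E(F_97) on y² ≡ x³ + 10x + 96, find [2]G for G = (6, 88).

tangent at (6, 88): λ = (3·6² + 10)/(2·88) ≡ 21/79. 79⁻¹ ≡ 70 (mod 97), so λ ≡ 21·70 ≡ 15.
  x = λ² - 6 - 6 = 225 - 12 ≡ 19; y = λ·(6 - 19) - 88 ≡ 8. → (19, 8)

(19, 8)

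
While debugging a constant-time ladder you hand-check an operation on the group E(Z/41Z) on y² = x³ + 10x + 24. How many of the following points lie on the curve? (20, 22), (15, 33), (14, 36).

(20, 22): 22² ≡ 33, rhs ≡ 24 → off.
(15, 33): 33² ≡ 23, rhs ≡ 23 → on.
(14, 36): 36² ≡ 25, rhs ≡ 38 → off.

1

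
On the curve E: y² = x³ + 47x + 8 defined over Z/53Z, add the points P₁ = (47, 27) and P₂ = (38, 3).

(47, 27) + (38, 3). λ = (3 - 27)/(38 - 47) ≡ 29/44 mod 53. 44⁻¹ ≡ 47 (mod 53) since 44·47 = 2068 ≡ 1, so λ ≡ 38.
  x = λ² - 47 - 38 = 1444 - 85 ≡ 34; y = λ·(47 - 34) - 27 ≡ 43. → (34, 43)

(34, 43)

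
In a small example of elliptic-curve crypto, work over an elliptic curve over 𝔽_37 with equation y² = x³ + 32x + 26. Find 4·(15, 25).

Write Q = (15, 25).
Double-and-add on 4 = (100)₂. Start with Q = (15, 25) for the leading 1-bit.
double: tangent at (15, 25): λ = (3·15² + 32)/(2·25) ≡ 4/13. 13⁻¹ ≡ 20 (mod 37) since 13·20 = 260 ≡ 1, so λ ≡ 4·20 ≡ 6.
  x = λ² - 15 - 15 = 36 - 30 ≡ 6; y = λ·(15 - 6) - 25 ≡ 29. → (6, 29)
double: tangent at (6, 29): λ = (3·6² + 32)/(2·29) ≡ 29/21. 21⁻¹ ≡ 30 (mod 37), so λ ≡ 29·30 ≡ 19.
  x = λ² - 6 - 6 = 361 - 12 ≡ 16; y = λ·(6 - 16) - 29 ≡ 3. → (16, 3)

(16, 3)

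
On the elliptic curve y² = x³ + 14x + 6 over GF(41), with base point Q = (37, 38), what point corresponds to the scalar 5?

(20, 39)

Repeated addition: build up to 5Q.
2Q: tangent at (37, 38): λ = (3·37² + 14)/(2·38) ≡ 21/35. 35⁻¹ ≡ 34 (mod 41), so λ ≡ 21·34 ≡ 17.
  x = λ² - 37 - 37 = 289 - 74 ≡ 10; y = λ·(37 - 10) - 38 ≡ 11. → (10, 11)
3Q: (10, 11) + (37, 38). λ = (38 - 11)/(37 - 10) ≡ 27/27 mod 41. 27⁻¹ ≡ 38 (mod 41), so λ ≡ 1.
  x = λ² - 10 - 37 = 1 - 47 ≡ 36; y = λ·(10 - 36) - 11 ≡ 4. → (36, 4)
4Q: (36, 4) + (37, 38). λ = (38 - 4)/(37 - 36) ≡ 34/1 mod 41. 1⁻¹ ≡ 1 (mod 41), so λ ≡ 34.
  x = λ² - 36 - 37 = 1156 - 73 ≡ 17; y = λ·(36 - 17) - 4 ≡ 27. → (17, 27)
5Q: (17, 27) + (37, 38). λ = (38 - 27)/(37 - 17) ≡ 11/20 mod 41. 20⁻¹ ≡ 39 (mod 41), so λ ≡ 19.
  x = λ² - 17 - 37 = 361 - 54 ≡ 20; y = λ·(17 - 20) - 27 ≡ 39. → (20, 39)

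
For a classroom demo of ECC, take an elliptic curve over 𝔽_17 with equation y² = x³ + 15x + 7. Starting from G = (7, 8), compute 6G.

Double-and-add on 6 = (110)₂. Start with G = (7, 8) for the leading 1-bit.
double: tangent at (7, 8): λ = (3·7² + 15)/(2·8) ≡ 9/16. 16⁻¹ ≡ 16 (mod 17), so λ ≡ 9·16 ≡ 8.
  x = λ² - 7 - 7 = 64 - 14 ≡ 16; y = λ·(7 - 16) - 8 ≡ 5. → (16, 5)
add G: (16, 5) + (7, 8). λ = (8 - 5)/(7 - 16) ≡ 3/8 mod 17. 8⁻¹ ≡ 15 (mod 17), so λ ≡ 11.
  x = λ² - 16 - 7 = 121 - 23 ≡ 13; y = λ·(16 - 13) - 5 ≡ 11. → (13, 11)
double: tangent at (13, 11): λ = (3·13² + 15)/(2·11) ≡ 12/5. 5⁻¹ ≡ 7 (mod 17), so λ ≡ 12·7 ≡ 16.
  x = λ² - 13 - 13 = 256 - 26 ≡ 9; y = λ·(13 - 9) - 11 ≡ 2. → (9, 2)

(9, 2)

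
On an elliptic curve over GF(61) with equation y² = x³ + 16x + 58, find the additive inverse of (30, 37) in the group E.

(30, 24)

-(30, 37) = (30, -37 mod 61) = (30, 24).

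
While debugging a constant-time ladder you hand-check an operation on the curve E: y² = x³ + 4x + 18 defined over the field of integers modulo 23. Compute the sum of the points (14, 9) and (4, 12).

(14, 9) + (4, 12). λ = (12 - 9)/(4 - 14) ≡ 3/13 mod 23. 13⁻¹ ≡ 16 (mod 23) since 13·16 = 208 ≡ 1, so λ ≡ 2.
  x = λ² - 14 - 4 = 4 - 18 ≡ 9; y = λ·(14 - 9) - 9 ≡ 1. → (9, 1)

(9, 1)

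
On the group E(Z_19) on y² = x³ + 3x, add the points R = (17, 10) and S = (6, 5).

(5, 11)

(17, 10) + (6, 5). λ = (5 - 10)/(6 - 17) ≡ 14/8 mod 19. 8⁻¹ ≡ 12 (mod 19) since 8·12 = 96 ≡ 1, so λ ≡ 16.
  x = λ² - 17 - 6 = 256 - 23 ≡ 5; y = λ·(17 - 5) - 10 ≡ 11. → (5, 11)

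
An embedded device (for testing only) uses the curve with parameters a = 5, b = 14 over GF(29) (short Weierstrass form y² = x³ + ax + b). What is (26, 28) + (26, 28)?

tangent at (26, 28): λ = (3·26² + 5)/(2·28) ≡ 3/27. 27⁻¹ ≡ 14 (mod 29), so λ ≡ 3·14 ≡ 13.
  x = λ² - 26 - 26 = 169 - 52 ≡ 1; y = λ·(26 - 1) - 28 ≡ 7. → (1, 7)

(1, 7)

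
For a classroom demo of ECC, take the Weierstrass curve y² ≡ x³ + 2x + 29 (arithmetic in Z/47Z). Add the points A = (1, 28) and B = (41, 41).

(1, 28) + (41, 41). λ = (41 - 28)/(41 - 1) ≡ 13/40 mod 47. 40⁻¹ ≡ 20 (mod 47) since 40·20 = 800 ≡ 1, so λ ≡ 25.
  x = λ² - 1 - 41 = 625 - 42 ≡ 19; y = λ·(1 - 19) - 28 ≡ 39. → (19, 39)

(19, 39)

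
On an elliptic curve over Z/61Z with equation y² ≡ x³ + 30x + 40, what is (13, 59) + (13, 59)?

(44, 31)

tangent at (13, 59): λ = (3·13² + 30)/(2·59) ≡ 49/57. 57⁻¹ ≡ 15 (mod 61), so λ ≡ 49·15 ≡ 3.
  x = λ² - 13 - 13 = 9 - 26 ≡ 44; y = λ·(13 - 44) - 59 ≡ 31. → (44, 31)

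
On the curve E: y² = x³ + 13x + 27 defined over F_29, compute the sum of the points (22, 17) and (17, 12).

(20, 14)

(22, 17) + (17, 12). λ = (12 - 17)/(17 - 22) ≡ 24/24 mod 29. 24⁻¹ ≡ 23 (mod 29), so λ ≡ 1.
  x = λ² - 22 - 17 = 1 - 39 ≡ 20; y = λ·(22 - 20) - 17 ≡ 14. → (20, 14)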